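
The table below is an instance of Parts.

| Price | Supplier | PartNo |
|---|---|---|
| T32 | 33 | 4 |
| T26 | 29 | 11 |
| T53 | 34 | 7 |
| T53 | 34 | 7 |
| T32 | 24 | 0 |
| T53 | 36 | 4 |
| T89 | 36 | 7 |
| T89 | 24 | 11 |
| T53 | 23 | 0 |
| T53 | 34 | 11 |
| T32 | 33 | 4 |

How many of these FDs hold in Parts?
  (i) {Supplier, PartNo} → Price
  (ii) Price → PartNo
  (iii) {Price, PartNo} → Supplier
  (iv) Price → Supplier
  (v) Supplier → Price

(i) {Supplier, PartNo} → Price: every LHS value maps to a single RHS value — holds.
(ii) Price → PartNo: Price=T32: 3 rows → PartNo takes values {4, 0} — violation; Price=T53: 5 rows → PartNo takes values {7, 4, 0, 11} — violation; Price=T89: 2 rows → PartNo takes values {7, 11} — violation — fails.
(iii) {Price, PartNo} → Supplier: every LHS value maps to a single RHS value — holds.
(iv) Price → Supplier: Price=T32: 3 rows → Supplier takes values {33, 24} — violation; Price=T53: 5 rows → Supplier takes values {34, 36, 23} — violation; Price=T89: 2 rows → Supplier takes values {36, 24} — violation — fails.
(v) Supplier → Price: Supplier=24: 2 rows → Price takes values {T32, T89} — violation; Supplier=36: 2 rows → Price takes values {T53, T89} — violation — fails.
2 of the 5 dependencies hold.

2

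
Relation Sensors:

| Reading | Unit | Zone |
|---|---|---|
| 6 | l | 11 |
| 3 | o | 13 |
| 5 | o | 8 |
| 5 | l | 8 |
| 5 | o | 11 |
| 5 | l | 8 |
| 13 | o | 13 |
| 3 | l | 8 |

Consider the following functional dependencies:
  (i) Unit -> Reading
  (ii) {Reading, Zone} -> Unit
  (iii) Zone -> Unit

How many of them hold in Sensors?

0

(i) Unit -> Reading: Unit=l: 4 rows → Reading takes values {6, 5, 3} — violation; Unit=o: 4 rows → Reading takes values {3, 5, 13} — violation — fails.
(ii) {Reading, Zone} -> Unit: (Reading=5, Zone=8): 3 rows → Unit takes values {o, l} — violation — fails.
(iii) Zone -> Unit: Zone=11: 2 rows → Unit takes values {l, o} — violation; Zone=8: 4 rows → Unit takes values {o, l} — violation — fails.
None of the 3 dependencies hold.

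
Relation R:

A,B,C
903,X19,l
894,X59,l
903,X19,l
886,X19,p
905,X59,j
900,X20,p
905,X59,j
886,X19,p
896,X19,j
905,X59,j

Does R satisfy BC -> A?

Yes

(B=X19, C=l): 2 rows → A = 903, 903 ✓
(B=X59, C=l): 1 row → A = 894 ✓
(B=X19, C=p): 2 rows → A = 886, 886 ✓
(B=X59, C=j): 3 rows → A = 905, 905, 905 ✓
(B=X20, C=p): 1 row → A = 900 ✓
(B=X19, C=j): 1 row → A = 896 ✓
Every BC value is associated with a single A value, so BC -> A holds.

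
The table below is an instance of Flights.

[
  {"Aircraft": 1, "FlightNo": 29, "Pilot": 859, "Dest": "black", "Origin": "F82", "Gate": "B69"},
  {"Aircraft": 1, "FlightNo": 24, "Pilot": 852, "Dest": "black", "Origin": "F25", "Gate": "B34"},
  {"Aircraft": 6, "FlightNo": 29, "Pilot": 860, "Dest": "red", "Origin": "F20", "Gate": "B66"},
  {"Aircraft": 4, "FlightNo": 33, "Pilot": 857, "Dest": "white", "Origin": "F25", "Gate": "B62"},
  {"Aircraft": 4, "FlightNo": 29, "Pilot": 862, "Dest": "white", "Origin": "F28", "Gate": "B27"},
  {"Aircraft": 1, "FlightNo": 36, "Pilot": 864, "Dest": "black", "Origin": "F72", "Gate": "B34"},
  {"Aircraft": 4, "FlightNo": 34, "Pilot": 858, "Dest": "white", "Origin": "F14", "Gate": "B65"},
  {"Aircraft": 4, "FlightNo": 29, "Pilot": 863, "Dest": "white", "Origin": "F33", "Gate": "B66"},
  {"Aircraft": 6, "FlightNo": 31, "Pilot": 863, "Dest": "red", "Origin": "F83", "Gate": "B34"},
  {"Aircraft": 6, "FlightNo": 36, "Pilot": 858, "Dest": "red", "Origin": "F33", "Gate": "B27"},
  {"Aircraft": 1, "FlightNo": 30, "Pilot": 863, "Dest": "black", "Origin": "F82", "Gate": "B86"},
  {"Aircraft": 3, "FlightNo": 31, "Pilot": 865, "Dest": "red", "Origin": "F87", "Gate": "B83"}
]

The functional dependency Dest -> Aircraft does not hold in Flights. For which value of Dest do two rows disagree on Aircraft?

red

Dest=black: 4 rows → Aircraft = 1, 1, 1, 1 ✓
Dest=red: 4 rows → Aircraft takes values {6, 3} — violation
Dest=white: 4 rows → Aircraft = 4, 4, 4, 4 ✓
The only Dest value with inconsistent Aircraft is Dest=red.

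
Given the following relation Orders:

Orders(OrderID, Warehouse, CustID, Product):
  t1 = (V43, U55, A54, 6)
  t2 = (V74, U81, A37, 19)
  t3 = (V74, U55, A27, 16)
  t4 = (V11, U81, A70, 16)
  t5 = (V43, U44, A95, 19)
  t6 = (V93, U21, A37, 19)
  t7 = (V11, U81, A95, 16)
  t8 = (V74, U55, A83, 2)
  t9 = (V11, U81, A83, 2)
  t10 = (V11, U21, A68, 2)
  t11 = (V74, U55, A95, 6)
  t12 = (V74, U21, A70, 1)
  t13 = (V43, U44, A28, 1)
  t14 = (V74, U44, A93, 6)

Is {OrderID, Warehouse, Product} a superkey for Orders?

No

Rows 4 and 7 have the same {OrderID, Warehouse, Product} value (OrderID=V11, Warehouse=U81, Product=16) but are distinct tuples, so {OrderID, Warehouse, Product} does not determine every attribute — not a superkey.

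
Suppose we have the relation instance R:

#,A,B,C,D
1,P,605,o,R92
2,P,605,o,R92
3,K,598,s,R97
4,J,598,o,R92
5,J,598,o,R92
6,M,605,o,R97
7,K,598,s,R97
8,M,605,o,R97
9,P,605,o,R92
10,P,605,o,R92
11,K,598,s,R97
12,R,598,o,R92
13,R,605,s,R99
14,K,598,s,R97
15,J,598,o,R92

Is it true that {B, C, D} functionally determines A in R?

No

(B=605, C=o, D=R92): rows 1, 2, 9, 10 → A = P, P, P, P ✓
(B=598, C=s, D=R97): rows 3, 7, 11, 14 → A = K, K, K, K ✓
(B=598, C=o, D=R92): rows 4, 5, 12, 15 → A takes values {J, R} — violation
(B=605, C=o, D=R97): rows 6, 8 → A = M, M ✓
(B=605, C=s, D=R99): row 13 → A = R ✓
Two rows agree on {B, C, D} but differ on A, so {B, C, D} -> A does not hold.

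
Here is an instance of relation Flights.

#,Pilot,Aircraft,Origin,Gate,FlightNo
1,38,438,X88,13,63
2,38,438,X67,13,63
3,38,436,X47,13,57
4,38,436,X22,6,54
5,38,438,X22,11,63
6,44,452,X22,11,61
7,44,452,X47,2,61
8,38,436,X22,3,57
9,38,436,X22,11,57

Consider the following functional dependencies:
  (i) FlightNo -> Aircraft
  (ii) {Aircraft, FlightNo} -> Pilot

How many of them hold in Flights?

2

(i) FlightNo -> Aircraft: every LHS value maps to a single RHS value — holds.
(ii) {Aircraft, FlightNo} -> Pilot: every LHS value maps to a single RHS value — holds.
2 of the 2 dependencies hold.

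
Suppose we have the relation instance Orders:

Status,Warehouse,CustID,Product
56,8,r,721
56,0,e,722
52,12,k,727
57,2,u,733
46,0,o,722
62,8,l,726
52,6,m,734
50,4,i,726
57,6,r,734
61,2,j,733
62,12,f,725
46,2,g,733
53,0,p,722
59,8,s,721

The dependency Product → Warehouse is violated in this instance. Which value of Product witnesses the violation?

726

Product=721: 2 rows → Warehouse = 8, 8 ✓
Product=722: 3 rows → Warehouse = 0, 0, 0 ✓
Product=727: 1 row → Warehouse = 12 ✓
Product=733: 3 rows → Warehouse = 2, 2, 2 ✓
Product=726: 2 rows → Warehouse takes values {8, 4} — violation
Product=734: 2 rows → Warehouse = 6, 6 ✓
Product=725: 1 row → Warehouse = 12 ✓
The only Product value with inconsistent Warehouse is Product=726.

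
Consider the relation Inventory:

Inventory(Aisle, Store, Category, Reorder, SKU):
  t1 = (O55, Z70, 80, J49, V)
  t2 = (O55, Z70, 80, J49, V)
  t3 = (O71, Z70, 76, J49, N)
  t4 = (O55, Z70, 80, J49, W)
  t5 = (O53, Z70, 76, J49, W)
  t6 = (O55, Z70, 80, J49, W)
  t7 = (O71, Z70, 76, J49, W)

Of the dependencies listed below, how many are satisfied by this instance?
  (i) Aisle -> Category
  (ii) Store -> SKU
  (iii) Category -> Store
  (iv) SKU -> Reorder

(i) Aisle -> Category: every LHS value maps to a single RHS value — holds.
(ii) Store -> SKU: Store=Z70: rows 1, 2, 3, 4, 5, 6, 7 → SKU takes values {V, N, W} — violation — fails.
(iii) Category -> Store: every LHS value maps to a single RHS value — holds.
(iv) SKU -> Reorder: every LHS value maps to a single RHS value — holds.
3 of the 4 dependencies hold.

3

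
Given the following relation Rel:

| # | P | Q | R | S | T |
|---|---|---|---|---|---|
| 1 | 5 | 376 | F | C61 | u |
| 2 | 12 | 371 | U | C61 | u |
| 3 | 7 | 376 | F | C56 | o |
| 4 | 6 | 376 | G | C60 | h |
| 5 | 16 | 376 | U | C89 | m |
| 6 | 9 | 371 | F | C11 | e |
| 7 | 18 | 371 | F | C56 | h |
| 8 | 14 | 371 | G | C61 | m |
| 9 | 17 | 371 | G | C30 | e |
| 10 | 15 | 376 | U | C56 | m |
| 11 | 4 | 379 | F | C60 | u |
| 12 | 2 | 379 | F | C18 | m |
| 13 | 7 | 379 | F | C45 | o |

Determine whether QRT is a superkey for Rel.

No

Rows 5 and 10 have the same QRT value (Q=376, R=U, T=m) but are distinct tuples, so QRT does not determine every attribute — not a superkey.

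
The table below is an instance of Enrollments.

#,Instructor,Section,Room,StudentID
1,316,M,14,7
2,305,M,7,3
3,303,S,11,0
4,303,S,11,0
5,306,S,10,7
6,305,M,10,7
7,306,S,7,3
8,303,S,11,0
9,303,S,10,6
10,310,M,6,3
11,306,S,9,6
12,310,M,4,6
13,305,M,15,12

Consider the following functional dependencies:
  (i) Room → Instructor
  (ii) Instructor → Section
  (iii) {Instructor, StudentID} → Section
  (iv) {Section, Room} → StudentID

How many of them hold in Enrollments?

2

(i) Room → Instructor: Room=7: rows 2, 7 → Instructor takes values {305, 306} — violation; Room=10: rows 5, 6, 9 → Instructor takes values {306, 305, 303} — violation — fails.
(ii) Instructor → Section: every LHS value maps to a single RHS value — holds.
(iii) {Instructor, StudentID} → Section: every LHS value maps to a single RHS value — holds.
(iv) {Section, Room} → StudentID: (Section=S, Room=10): rows 5, 9 → StudentID takes values {7, 6} — violation — fails.
2 of the 4 dependencies hold.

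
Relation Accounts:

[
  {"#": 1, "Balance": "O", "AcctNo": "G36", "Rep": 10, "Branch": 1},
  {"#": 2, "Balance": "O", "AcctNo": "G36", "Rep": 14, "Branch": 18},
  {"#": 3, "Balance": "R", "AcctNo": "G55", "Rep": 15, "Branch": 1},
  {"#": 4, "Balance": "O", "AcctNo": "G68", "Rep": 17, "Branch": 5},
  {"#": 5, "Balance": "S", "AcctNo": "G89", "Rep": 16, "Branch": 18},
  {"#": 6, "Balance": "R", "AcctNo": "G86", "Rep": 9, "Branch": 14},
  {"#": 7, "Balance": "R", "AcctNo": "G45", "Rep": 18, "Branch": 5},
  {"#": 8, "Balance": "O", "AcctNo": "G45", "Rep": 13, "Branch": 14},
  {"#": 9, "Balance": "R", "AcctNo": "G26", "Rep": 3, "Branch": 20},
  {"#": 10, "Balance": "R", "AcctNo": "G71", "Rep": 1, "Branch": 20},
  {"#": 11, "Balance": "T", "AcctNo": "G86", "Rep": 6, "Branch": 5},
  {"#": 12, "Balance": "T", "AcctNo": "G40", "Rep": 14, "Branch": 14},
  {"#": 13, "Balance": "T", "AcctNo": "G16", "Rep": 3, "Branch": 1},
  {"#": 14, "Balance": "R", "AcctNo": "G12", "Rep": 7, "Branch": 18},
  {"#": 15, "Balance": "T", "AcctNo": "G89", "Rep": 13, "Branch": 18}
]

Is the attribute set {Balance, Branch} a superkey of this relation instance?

No

Rows 9 and 10 have the same {Balance, Branch} value (Balance=R, Branch=20) but are distinct tuples, so {Balance, Branch} does not determine every attribute — not a superkey.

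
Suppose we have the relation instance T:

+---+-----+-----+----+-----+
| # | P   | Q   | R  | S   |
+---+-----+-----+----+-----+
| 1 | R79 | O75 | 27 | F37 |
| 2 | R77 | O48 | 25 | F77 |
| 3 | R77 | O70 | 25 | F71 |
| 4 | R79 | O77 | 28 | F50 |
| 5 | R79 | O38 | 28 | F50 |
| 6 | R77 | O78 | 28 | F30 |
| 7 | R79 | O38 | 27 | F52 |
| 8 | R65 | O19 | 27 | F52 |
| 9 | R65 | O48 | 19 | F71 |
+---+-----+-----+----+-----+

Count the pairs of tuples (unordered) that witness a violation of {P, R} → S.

2

(P=R79, R=27): violating pairs (1,7) — 1 pair.
(P=R77, R=25): violating pairs (2,3) — 1 pair.
(P=R79, R=28): all 2 rows agree on S — 0 pairs.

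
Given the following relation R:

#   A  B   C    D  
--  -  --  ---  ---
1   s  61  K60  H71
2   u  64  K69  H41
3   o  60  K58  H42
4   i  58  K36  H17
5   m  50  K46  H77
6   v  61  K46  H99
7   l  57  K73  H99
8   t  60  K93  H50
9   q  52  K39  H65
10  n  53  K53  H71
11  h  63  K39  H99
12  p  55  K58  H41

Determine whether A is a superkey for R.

All 12 rows have distinct A values, so A → (all attributes) holds and A is a superkey.

Yes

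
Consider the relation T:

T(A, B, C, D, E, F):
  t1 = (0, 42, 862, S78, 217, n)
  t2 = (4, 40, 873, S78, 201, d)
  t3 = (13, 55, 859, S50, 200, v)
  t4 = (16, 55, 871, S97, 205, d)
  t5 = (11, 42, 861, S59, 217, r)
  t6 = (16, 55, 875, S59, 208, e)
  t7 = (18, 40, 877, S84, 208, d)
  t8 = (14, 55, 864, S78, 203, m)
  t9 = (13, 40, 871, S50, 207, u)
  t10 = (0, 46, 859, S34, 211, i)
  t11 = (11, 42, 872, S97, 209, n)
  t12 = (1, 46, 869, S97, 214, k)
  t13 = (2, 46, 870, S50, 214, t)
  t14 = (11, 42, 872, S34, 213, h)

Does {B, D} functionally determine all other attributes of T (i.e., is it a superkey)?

Yes

All 14 rows have distinct {B, D} values, so {B, D} → (all attributes) holds and {B, D} is a superkey.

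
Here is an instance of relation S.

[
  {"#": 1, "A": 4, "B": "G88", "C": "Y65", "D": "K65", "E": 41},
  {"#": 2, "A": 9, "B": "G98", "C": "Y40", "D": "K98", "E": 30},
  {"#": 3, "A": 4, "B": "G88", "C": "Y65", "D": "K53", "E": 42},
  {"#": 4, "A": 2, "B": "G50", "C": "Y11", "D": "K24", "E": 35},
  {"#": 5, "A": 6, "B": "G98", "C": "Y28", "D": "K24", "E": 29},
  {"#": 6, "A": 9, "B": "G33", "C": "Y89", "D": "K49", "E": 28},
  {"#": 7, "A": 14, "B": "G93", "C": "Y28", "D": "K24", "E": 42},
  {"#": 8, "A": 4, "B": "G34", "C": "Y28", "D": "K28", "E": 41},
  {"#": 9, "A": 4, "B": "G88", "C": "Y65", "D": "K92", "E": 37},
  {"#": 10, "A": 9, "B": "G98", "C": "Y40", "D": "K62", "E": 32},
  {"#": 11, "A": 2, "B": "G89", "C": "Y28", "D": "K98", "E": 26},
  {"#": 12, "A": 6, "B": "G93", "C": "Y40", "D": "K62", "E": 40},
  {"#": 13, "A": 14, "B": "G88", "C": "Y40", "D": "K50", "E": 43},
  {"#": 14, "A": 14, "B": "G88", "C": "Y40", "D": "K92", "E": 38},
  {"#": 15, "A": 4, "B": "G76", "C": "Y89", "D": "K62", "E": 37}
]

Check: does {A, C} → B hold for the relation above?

Yes

(A=4, C=Y65): rows 1, 3, 9 → B = G88, G88, G88 ✓
(A=9, C=Y40): rows 2, 10 → B = G98, G98 ✓
(A=2, C=Y11): row 4 → B = G50 ✓
(A=6, C=Y28): row 5 → B = G98 ✓
(A=9, C=Y89): row 6 → B = G33 ✓
(A=14, C=Y28): row 7 → B = G93 ✓
(A=4, C=Y28): row 8 → B = G34 ✓
(A=2, C=Y28): row 11 → B = G89 ✓
(A=6, C=Y40): row 12 → B = G93 ✓
(A=14, C=Y40): rows 13, 14 → B = G88, G88 ✓
(A=4, C=Y89): row 15 → B = G76 ✓
Every {A, C} value is associated with a single B value, so {A, C} → B holds.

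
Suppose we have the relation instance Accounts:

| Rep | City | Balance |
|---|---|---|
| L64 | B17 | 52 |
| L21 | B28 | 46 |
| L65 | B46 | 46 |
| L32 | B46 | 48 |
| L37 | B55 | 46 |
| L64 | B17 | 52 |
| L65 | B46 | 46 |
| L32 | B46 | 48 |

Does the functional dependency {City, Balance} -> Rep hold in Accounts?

(City=B17, Balance=52): 2 rows → Rep = L64, L64 ✓
(City=B28, Balance=46): 1 row → Rep = L21 ✓
(City=B46, Balance=46): 2 rows → Rep = L65, L65 ✓
(City=B46, Balance=48): 2 rows → Rep = L32, L32 ✓
(City=B55, Balance=46): 1 row → Rep = L37 ✓
Every {City, Balance} value is associated with a single Rep value, so {City, Balance} -> Rep holds.

Yes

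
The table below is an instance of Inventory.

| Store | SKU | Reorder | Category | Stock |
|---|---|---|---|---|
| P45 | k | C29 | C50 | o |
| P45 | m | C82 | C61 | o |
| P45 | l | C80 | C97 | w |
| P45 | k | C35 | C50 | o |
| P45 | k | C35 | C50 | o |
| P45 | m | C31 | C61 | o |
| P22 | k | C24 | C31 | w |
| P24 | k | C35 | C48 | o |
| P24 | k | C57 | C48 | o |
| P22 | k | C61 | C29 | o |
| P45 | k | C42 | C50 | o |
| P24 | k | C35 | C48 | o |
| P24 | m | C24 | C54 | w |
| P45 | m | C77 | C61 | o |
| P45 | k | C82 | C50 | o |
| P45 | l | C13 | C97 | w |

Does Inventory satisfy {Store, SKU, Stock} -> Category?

(Store=P45, SKU=k, Stock=o): 5 rows → Category = C50, C50, C50, C50, C50 ✓
(Store=P45, SKU=m, Stock=o): 3 rows → Category = C61, C61, C61 ✓
(Store=P45, SKU=l, Stock=w): 2 rows → Category = C97, C97 ✓
(Store=P22, SKU=k, Stock=w): 1 row → Category = C31 ✓
(Store=P24, SKU=k, Stock=o): 3 rows → Category = C48, C48, C48 ✓
(Store=P22, SKU=k, Stock=o): 1 row → Category = C29 ✓
(Store=P24, SKU=m, Stock=w): 1 row → Category = C54 ✓
Every {Store, SKU, Stock} value is associated with a single Category value, so {Store, SKU, Stock} -> Category holds.

Yes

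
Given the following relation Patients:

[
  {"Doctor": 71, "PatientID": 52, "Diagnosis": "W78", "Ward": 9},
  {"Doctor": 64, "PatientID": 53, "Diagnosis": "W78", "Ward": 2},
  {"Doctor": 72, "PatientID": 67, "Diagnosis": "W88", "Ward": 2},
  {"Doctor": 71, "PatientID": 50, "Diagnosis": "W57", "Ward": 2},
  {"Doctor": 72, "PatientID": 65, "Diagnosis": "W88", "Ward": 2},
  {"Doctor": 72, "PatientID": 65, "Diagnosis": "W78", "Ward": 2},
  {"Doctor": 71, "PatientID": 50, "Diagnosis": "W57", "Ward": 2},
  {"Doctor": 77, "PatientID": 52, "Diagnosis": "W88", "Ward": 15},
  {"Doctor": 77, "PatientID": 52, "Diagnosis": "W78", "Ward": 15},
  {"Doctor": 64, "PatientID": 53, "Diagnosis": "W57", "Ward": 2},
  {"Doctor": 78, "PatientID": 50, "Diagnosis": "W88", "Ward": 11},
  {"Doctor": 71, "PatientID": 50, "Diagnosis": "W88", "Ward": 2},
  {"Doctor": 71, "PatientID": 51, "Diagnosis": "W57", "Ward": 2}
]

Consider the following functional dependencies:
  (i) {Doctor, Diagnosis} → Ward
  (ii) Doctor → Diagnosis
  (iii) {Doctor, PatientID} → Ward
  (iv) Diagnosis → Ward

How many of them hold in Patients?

2

(i) {Doctor, Diagnosis} → Ward: every LHS value maps to a single RHS value — holds.
(ii) Doctor → Diagnosis: Doctor=71: 5 rows → Diagnosis takes values {W78, W57, W88} — violation; Doctor=64: 2 rows → Diagnosis takes values {W78, W57} — violation; Doctor=72: 3 rows → Diagnosis takes values {W88, W78} — violation; Doctor=77: 2 rows → Diagnosis takes values {W88, W78} — violation — fails.
(iii) {Doctor, PatientID} → Ward: every LHS value maps to a single RHS value — holds.
(iv) Diagnosis → Ward: Diagnosis=W78: 4 rows → Ward takes values {9, 2, 15} — violation; Diagnosis=W88: 5 rows → Ward takes values {2, 15, 11} — violation — fails.
2 of the 4 dependencies hold.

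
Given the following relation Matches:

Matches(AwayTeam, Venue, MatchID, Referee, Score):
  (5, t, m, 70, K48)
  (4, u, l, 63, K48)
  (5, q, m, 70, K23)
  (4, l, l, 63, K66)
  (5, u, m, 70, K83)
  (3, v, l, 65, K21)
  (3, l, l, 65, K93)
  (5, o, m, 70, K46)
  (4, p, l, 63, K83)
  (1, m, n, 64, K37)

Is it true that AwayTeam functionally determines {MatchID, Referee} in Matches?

AwayTeam=5: 4 rows → {MatchID,Referee} = (m, 70), (m, 70), (m, 70), (m, 70) ✓
AwayTeam=4: 3 rows → {MatchID,Referee} = (l, 63), (l, 63), (l, 63) ✓
AwayTeam=3: 2 rows → {MatchID,Referee} = (l, 65), (l, 65) ✓
AwayTeam=1: 1 row → {MatchID,Referee} = (n, 64) ✓
Every AwayTeam value is associated with a single {MatchID, Referee} value, so AwayTeam -> {MatchID, Referee} holds.

Yes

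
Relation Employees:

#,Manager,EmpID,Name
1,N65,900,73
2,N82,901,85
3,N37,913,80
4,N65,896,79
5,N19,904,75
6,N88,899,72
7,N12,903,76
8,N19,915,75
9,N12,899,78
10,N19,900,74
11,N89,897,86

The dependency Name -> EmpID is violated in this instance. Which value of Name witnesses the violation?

75

Name=73: row 1 → EmpID = 900 ✓
Name=85: row 2 → EmpID = 901 ✓
Name=80: row 3 → EmpID = 913 ✓
Name=79: row 4 → EmpID = 896 ✓
Name=75: rows 5, 8 → EmpID takes values {904, 915} — violation
Name=72: row 6 → EmpID = 899 ✓
Name=76: row 7 → EmpID = 903 ✓
Name=78: row 9 → EmpID = 899 ✓
Name=74: row 10 → EmpID = 900 ✓
Name=86: row 11 → EmpID = 897 ✓
The only Name value with inconsistent EmpID is Name=75.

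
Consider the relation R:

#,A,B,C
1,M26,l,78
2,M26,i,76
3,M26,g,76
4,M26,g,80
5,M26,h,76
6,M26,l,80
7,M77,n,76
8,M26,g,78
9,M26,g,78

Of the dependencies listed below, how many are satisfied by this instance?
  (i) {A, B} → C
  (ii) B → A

1

(i) {A, B} → C: (A=M26, B=l): rows 1, 6 → C takes values {78, 80} — violation; (A=M26, B=g): rows 3, 4, 8, 9 → C takes values {76, 80, 78} — violation — fails.
(ii) B → A: every LHS value maps to a single RHS value — holds.
1 of the 2 dependencies holds.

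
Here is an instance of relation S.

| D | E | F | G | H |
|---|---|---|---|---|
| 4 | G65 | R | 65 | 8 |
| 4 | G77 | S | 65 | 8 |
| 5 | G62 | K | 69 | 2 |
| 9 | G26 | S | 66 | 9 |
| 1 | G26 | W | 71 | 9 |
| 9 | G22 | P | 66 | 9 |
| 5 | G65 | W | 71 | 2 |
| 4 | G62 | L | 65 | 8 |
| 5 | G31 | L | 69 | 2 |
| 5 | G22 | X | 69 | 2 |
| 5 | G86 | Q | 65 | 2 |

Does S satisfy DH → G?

(D=4, H=8): 3 rows → G = 65, 65, 65 ✓
(D=5, H=2): 5 rows → G takes values {69, 71, 65} — violation
(D=9, H=9): 2 rows → G = 66, 66 ✓
(D=1, H=9): 1 row → G = 71 ✓
Two rows agree on DH but differ on G, so DH → G does not hold.

No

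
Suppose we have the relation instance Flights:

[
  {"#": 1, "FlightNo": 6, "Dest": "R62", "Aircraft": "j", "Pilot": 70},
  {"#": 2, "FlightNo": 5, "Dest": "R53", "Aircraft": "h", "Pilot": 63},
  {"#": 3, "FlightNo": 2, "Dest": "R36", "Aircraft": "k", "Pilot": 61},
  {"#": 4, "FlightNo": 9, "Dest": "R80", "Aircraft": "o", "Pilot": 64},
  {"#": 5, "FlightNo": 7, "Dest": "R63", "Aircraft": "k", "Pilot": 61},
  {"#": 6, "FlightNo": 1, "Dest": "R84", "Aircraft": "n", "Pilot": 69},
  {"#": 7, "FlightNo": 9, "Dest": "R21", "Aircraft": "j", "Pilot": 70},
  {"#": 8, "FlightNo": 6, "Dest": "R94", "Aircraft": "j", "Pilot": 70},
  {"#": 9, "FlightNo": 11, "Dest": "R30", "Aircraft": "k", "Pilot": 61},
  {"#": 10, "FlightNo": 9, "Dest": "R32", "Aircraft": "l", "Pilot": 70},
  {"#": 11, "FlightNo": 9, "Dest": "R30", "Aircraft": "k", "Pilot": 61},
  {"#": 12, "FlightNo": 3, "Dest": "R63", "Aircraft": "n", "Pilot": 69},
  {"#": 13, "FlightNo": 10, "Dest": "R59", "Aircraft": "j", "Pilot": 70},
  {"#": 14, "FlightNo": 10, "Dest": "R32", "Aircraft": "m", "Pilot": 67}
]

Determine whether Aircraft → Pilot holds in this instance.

Aircraft=j: rows 1, 7, 8, 13 → Pilot = 70, 70, 70, 70 ✓
Aircraft=h: row 2 → Pilot = 63 ✓
Aircraft=k: rows 3, 5, 9, 11 → Pilot = 61, 61, 61, 61 ✓
Aircraft=o: row 4 → Pilot = 64 ✓
Aircraft=n: rows 6, 12 → Pilot = 69, 69 ✓
Aircraft=l: row 10 → Pilot = 70 ✓
Aircraft=m: row 14 → Pilot = 67 ✓
Every Aircraft value is associated with a single Pilot value, so Aircraft → Pilot holds.

Yes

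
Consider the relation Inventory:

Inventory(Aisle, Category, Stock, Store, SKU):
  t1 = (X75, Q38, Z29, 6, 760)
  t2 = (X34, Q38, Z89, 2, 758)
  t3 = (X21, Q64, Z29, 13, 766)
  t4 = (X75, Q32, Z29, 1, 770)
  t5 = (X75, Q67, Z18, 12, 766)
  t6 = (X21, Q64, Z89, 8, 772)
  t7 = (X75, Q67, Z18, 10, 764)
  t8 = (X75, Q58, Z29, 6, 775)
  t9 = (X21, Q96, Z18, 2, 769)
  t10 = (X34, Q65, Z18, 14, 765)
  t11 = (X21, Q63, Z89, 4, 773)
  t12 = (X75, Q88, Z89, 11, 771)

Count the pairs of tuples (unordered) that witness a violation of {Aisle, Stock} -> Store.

4

(Aisle=X75, Stock=Z29): violating pairs (1,4), (4,8) — 2 pairs.
(Aisle=X75, Stock=Z18): violating pairs (5,7) — 1 pair.
(Aisle=X21, Stock=Z89): violating pairs (6,11) — 1 pair.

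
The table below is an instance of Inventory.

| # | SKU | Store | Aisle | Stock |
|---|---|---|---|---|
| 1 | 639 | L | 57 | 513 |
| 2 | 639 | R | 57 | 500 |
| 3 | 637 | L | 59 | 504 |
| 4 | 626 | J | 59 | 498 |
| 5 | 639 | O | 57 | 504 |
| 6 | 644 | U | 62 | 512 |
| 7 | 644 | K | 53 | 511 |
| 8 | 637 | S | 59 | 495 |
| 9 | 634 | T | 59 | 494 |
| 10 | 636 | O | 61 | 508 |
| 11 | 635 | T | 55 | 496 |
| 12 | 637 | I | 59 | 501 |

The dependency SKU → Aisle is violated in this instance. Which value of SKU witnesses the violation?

SKU=639: rows 1, 2, 5 → Aisle = 57, 57, 57 ✓
SKU=637: rows 3, 8, 12 → Aisle = 59, 59, 59 ✓
SKU=626: row 4 → Aisle = 59 ✓
SKU=644: rows 6, 7 → Aisle takes values {62, 53} — violation
SKU=634: row 9 → Aisle = 59 ✓
SKU=636: row 10 → Aisle = 61 ✓
SKU=635: row 11 → Aisle = 55 ✓
The only SKU value with inconsistent Aisle is SKU=644.

644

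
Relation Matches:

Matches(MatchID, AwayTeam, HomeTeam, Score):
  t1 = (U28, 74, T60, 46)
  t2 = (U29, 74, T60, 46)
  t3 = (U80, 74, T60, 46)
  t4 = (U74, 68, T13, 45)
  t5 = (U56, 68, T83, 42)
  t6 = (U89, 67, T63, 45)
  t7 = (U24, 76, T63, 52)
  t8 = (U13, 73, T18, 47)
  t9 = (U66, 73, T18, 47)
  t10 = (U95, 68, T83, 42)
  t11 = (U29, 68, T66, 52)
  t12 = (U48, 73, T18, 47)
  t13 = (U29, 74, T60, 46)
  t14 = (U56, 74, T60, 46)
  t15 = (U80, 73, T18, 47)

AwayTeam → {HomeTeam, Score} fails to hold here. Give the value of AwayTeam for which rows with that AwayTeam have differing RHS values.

68

AwayTeam=74: rows 1, 2, 3, 13, 14 → {HomeTeam,Score} = (T60, 46), (T60, 46), (T60, 46), (T60, 46), (T60, 46) ✓
AwayTeam=68: rows 4, 5, 10, 11 → {HomeTeam,Score} takes values {(T13, 45), (T83, 42), (T66, 52)} — violation
AwayTeam=67: row 6 → {HomeTeam,Score} = (T63, 45) ✓
AwayTeam=76: row 7 → {HomeTeam,Score} = (T63, 52) ✓
AwayTeam=73: rows 8, 9, 12, 15 → {HomeTeam,Score} = (T18, 47), (T18, 47), (T18, 47), (T18, 47) ✓
The only AwayTeam value with inconsistent RHS is AwayTeam=68.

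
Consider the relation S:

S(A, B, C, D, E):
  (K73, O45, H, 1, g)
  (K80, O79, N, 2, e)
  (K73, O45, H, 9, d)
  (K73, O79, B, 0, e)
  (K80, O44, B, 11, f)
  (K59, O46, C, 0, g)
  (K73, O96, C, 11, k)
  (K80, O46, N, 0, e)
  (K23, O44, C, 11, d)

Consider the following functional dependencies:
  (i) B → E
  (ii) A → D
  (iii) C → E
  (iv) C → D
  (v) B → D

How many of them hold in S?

0

(i) B → E: B=O45: 2 rows → E takes values {g, d} — violation; B=O44: 2 rows → E takes values {f, d} — violation; B=O46: 2 rows → E takes values {g, e} — violation — fails.
(ii) A → D: A=K73: 4 rows → D takes values {1, 9, 0, 11} — violation; A=K80: 3 rows → D takes values {2, 11, 0} — violation — fails.
(iii) C → E: C=H: 2 rows → E takes values {g, d} — violation; C=B: 2 rows → E takes values {e, f} — violation; C=C: 3 rows → E takes values {g, k, d} — violation — fails.
(iv) C → D: C=H: 2 rows → D takes values {1, 9} — violation; C=N: 2 rows → D takes values {2, 0} — violation; C=B: 2 rows → D takes values {0, 11} — violation; C=C: 3 rows → D takes values {0, 11} — violation — fails.
(v) B → D: B=O45: 2 rows → D takes values {1, 9} — violation; B=O79: 2 rows → D takes values {2, 0} — violation — fails.
None of the 5 dependencies hold.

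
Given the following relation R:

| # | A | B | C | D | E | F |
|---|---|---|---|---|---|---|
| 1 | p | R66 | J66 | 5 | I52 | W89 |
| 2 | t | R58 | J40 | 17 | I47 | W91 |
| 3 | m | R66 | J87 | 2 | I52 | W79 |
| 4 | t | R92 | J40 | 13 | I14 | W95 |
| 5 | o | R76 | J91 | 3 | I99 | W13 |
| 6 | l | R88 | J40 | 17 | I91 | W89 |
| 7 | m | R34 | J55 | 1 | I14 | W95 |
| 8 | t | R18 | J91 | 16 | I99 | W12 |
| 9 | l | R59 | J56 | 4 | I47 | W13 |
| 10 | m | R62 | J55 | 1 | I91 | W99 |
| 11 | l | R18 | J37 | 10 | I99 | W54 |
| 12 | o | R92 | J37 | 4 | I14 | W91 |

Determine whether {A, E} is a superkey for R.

Yes

All 12 rows have distinct {A, E} values, so {A, E} → (all attributes) holds and {A, E} is a superkey.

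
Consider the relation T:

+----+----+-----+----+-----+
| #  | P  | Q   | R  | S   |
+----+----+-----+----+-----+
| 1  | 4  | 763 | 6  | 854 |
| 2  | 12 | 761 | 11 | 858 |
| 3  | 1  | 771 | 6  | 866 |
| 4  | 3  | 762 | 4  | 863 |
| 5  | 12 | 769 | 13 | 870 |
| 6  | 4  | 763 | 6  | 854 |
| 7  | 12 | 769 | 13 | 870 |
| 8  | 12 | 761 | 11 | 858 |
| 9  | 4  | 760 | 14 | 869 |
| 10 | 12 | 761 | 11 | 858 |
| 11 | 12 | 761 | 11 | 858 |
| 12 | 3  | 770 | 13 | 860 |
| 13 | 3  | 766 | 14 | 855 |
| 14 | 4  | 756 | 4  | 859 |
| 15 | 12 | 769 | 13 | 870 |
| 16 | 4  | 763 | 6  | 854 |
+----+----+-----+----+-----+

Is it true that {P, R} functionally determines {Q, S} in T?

(P=4, R=6): rows 1, 6, 16 → {Q,S} = (763, 854), (763, 854), (763, 854) ✓
(P=12, R=11): rows 2, 8, 10, 11 → {Q,S} = (761, 858), (761, 858), (761, 858), (761, 858) ✓
(P=1, R=6): row 3 → {Q,S} = (771, 866) ✓
(P=3, R=4): row 4 → {Q,S} = (762, 863) ✓
(P=12, R=13): rows 5, 7, 15 → {Q,S} = (769, 870), (769, 870), (769, 870) ✓
(P=4, R=14): row 9 → {Q,S} = (760, 869) ✓
(P=3, R=13): row 12 → {Q,S} = (770, 860) ✓
(P=3, R=14): row 13 → {Q,S} = (766, 855) ✓
(P=4, R=4): row 14 → {Q,S} = (756, 859) ✓
Every {P, R} value is associated with a single {Q, S} value, so {P, R} -> {Q, S} holds.

Yes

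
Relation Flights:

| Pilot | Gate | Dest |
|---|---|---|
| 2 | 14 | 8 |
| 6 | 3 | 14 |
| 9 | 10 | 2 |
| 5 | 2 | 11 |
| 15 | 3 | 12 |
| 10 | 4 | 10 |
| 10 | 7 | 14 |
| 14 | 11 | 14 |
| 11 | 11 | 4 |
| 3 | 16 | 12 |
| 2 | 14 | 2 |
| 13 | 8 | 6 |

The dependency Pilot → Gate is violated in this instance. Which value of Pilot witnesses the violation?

Pilot=2: 2 rows → Gate = 14, 14 ✓
Pilot=6: 1 row → Gate = 3 ✓
Pilot=9: 1 row → Gate = 10 ✓
Pilot=5: 1 row → Gate = 2 ✓
Pilot=15: 1 row → Gate = 3 ✓
Pilot=10: 2 rows → Gate takes values {4, 7} — violation
Pilot=14: 1 row → Gate = 11 ✓
Pilot=11: 1 row → Gate = 11 ✓
Pilot=3: 1 row → Gate = 16 ✓
Pilot=13: 1 row → Gate = 8 ✓
The only Pilot value with inconsistent Gate is Pilot=10.

10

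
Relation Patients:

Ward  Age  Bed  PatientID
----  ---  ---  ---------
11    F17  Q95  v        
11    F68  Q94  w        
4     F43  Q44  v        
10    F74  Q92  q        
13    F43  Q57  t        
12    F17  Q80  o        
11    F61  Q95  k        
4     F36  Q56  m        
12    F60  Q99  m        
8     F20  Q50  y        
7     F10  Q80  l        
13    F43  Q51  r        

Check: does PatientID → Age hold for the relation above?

No

PatientID=v: 2 rows → Age takes values {F17, F43} — violation
PatientID=w: 1 row → Age = F68 ✓
PatientID=q: 1 row → Age = F74 ✓
PatientID=t: 1 row → Age = F43 ✓
PatientID=o: 1 row → Age = F17 ✓
PatientID=k: 1 row → Age = F61 ✓
PatientID=m: 2 rows → Age takes values {F36, F60} — violation
PatientID=y: 1 row → Age = F20 ✓
PatientID=l: 1 row → Age = F10 ✓
PatientID=r: 1 row → Age = F43 ✓
Two rows agree on PatientID but differ on Age, so PatientID → Age does not hold.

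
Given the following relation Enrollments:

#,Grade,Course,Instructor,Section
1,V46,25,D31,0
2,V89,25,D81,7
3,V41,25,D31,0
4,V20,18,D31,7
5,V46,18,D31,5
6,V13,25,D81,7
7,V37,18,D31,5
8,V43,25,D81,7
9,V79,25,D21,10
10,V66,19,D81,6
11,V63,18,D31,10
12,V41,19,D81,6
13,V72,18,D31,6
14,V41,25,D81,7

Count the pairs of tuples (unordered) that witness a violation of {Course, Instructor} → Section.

(Course=25, Instructor=D31): all 2 rows agree on Section — 0 pairs.
(Course=25, Instructor=D81): all 4 rows agree on Section — 0 pairs.
(Course=18, Instructor=D31): violating pairs (4,5), (4,7), (4,11), (4,13), (5,11), (5,13), (7,11), (7,13), (11,13) — 9 pairs.
(Course=19, Instructor=D81): all 2 rows agree on Section — 0 pairs.

9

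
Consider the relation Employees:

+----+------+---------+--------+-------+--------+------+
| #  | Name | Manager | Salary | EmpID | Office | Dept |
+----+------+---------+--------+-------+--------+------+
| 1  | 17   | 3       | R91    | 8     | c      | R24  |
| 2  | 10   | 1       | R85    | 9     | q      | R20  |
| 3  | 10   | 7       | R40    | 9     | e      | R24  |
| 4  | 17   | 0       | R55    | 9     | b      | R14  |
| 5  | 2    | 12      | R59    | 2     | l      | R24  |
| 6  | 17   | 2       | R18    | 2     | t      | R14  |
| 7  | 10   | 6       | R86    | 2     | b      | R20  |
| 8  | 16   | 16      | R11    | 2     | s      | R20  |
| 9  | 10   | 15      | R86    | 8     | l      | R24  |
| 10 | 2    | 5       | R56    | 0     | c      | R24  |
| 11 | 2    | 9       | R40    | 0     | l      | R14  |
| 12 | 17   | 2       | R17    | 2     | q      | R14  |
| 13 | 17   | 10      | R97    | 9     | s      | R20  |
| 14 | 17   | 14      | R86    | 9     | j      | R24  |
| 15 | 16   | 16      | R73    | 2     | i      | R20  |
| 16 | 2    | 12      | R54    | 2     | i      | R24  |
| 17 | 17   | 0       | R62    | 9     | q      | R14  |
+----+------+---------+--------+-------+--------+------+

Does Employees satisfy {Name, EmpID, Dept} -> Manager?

(Name=17, EmpID=8, Dept=R24): row 1 → Manager = 3 ✓
(Name=10, EmpID=9, Dept=R20): row 2 → Manager = 1 ✓
(Name=10, EmpID=9, Dept=R24): row 3 → Manager = 7 ✓
(Name=17, EmpID=9, Dept=R14): rows 4, 17 → Manager = 0, 0 ✓
(Name=2, EmpID=2, Dept=R24): rows 5, 16 → Manager = 12, 12 ✓
(Name=17, EmpID=2, Dept=R14): rows 6, 12 → Manager = 2, 2 ✓
(Name=10, EmpID=2, Dept=R20): row 7 → Manager = 6 ✓
(Name=16, EmpID=2, Dept=R20): rows 8, 15 → Manager = 16, 16 ✓
(Name=10, EmpID=8, Dept=R24): row 9 → Manager = 15 ✓
(Name=2, EmpID=0, Dept=R24): row 10 → Manager = 5 ✓
(Name=2, EmpID=0, Dept=R14): row 11 → Manager = 9 ✓
(Name=17, EmpID=9, Dept=R20): row 13 → Manager = 10 ✓
(Name=17, EmpID=9, Dept=R24): row 14 → Manager = 14 ✓
Every {Name, EmpID, Dept} value is associated with a single Manager value, so {Name, EmpID, Dept} -> Manager holds.

Yes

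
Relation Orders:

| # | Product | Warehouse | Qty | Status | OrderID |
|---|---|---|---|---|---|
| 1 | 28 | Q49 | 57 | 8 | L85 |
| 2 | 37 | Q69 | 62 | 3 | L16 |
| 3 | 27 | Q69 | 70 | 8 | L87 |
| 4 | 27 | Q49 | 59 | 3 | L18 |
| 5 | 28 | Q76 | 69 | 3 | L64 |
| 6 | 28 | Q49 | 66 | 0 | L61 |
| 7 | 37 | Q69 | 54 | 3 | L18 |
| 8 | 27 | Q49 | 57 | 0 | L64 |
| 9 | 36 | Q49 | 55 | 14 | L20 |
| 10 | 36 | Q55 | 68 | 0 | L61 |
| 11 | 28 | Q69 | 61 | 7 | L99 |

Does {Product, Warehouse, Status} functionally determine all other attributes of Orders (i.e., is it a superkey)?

No

Rows 2 and 7 have the same {Product, Warehouse, Status} value (Product=37, Warehouse=Q69, Status=3) but are distinct tuples, so {Product, Warehouse, Status} does not determine every attribute — not a superkey.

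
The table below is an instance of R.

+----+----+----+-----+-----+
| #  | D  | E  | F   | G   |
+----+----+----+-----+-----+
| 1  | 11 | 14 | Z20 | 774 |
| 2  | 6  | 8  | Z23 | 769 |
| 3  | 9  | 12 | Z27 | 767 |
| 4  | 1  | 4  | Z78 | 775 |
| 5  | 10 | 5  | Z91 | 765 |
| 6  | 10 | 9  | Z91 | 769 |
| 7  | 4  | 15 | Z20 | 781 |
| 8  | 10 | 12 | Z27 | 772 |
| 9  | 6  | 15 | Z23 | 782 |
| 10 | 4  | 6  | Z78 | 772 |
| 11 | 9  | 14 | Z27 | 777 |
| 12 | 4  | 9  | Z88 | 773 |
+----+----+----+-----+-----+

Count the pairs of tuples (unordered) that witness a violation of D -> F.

D=6: all 2 rows agree on F — 0 pairs.
D=9: all 2 rows agree on F — 0 pairs.
D=10: violating pairs (5,8), (6,8) — 2 pairs.
D=4: violating pairs (7,10), (7,12), (10,12) — 3 pairs.

5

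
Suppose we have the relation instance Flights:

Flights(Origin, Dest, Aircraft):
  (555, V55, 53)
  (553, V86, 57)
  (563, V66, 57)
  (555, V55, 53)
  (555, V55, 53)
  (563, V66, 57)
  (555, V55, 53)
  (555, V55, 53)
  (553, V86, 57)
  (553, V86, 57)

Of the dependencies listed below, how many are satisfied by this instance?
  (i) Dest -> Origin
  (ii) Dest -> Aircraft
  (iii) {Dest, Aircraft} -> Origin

(i) Dest -> Origin: every LHS value maps to a single RHS value — holds.
(ii) Dest -> Aircraft: every LHS value maps to a single RHS value — holds.
(iii) {Dest, Aircraft} -> Origin: every LHS value maps to a single RHS value — holds.
3 of the 3 dependencies hold.

3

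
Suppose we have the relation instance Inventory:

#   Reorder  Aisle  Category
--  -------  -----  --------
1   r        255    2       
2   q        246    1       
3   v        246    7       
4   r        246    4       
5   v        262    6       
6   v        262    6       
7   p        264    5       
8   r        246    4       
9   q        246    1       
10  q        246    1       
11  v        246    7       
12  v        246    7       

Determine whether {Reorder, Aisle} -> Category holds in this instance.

Yes

(Reorder=r, Aisle=255): row 1 → Category = 2 ✓
(Reorder=q, Aisle=246): rows 2, 9, 10 → Category = 1, 1, 1 ✓
(Reorder=v, Aisle=246): rows 3, 11, 12 → Category = 7, 7, 7 ✓
(Reorder=r, Aisle=246): rows 4, 8 → Category = 4, 4 ✓
(Reorder=v, Aisle=262): rows 5, 6 → Category = 6, 6 ✓
(Reorder=p, Aisle=264): row 7 → Category = 5 ✓
Every {Reorder, Aisle} value is associated with a single Category value, so {Reorder, Aisle} -> Category holds.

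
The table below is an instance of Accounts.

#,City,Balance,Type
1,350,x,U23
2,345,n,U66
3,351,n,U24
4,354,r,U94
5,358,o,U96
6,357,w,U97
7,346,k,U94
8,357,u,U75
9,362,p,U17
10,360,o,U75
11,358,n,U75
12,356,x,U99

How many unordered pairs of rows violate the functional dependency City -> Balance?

City=358: violating pairs (5,11) — 1 pair.
City=357: violating pairs (6,8) — 1 pair.

2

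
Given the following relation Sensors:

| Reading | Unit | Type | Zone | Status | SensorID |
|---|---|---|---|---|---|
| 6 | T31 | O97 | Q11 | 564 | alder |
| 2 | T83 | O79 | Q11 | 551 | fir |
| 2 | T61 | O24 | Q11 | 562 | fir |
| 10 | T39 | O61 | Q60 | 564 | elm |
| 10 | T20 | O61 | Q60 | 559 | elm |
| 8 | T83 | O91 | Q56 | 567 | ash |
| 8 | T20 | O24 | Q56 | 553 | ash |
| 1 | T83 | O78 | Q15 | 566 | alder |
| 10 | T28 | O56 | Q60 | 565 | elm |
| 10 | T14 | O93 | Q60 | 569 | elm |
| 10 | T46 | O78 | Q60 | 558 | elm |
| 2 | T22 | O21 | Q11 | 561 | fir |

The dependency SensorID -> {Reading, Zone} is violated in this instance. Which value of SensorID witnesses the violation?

alder

SensorID=alder: 2 rows → {Reading,Zone} takes values {(6, Q11), (1, Q15)} — violation
SensorID=fir: 3 rows → {Reading,Zone} = (2, Q11), (2, Q11), (2, Q11) ✓
SensorID=elm: 5 rows → {Reading,Zone} = (10, Q60), (10, Q60), (10, Q60), (10, Q60), (10, Q60) ✓
SensorID=ash: 2 rows → {Reading,Zone} = (8, Q56), (8, Q56) ✓
The only SensorID value with inconsistent RHS is SensorID=alder.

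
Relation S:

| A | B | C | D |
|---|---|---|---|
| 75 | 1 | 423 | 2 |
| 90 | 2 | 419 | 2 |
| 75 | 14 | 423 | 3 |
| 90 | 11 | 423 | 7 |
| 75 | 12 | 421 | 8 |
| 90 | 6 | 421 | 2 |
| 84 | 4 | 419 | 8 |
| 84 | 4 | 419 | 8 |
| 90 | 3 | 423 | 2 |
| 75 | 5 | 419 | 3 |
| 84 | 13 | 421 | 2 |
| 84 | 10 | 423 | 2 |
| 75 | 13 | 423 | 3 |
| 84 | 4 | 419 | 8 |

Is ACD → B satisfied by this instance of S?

No

(A=75, C=423, D=2): 1 row → B = 1 ✓
(A=90, C=419, D=2): 1 row → B = 2 ✓
(A=75, C=423, D=3): 2 rows → B takes values {14, 13} — violation
(A=90, C=423, D=7): 1 row → B = 11 ✓
(A=75, C=421, D=8): 1 row → B = 12 ✓
(A=90, C=421, D=2): 1 row → B = 6 ✓
(A=84, C=419, D=8): 3 rows → B = 4, 4, 4 ✓
(A=90, C=423, D=2): 1 row → B = 3 ✓
(A=75, C=419, D=3): 1 row → B = 5 ✓
(A=84, C=421, D=2): 1 row → B = 13 ✓
(A=84, C=423, D=2): 1 row → B = 10 ✓
Two rows agree on ACD but differ on B, so ACD → B does not hold.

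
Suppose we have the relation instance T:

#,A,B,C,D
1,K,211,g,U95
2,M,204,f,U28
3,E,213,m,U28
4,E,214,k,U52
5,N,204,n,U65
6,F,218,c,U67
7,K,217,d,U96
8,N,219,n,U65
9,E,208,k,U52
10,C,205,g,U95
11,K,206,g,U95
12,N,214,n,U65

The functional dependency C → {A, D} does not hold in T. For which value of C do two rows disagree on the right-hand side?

g

C=g: rows 1, 10, 11 → {A,D} takes values {(K, U95), (C, U95)} — violation
C=f: row 2 → {A,D} = (M, U28) ✓
C=m: row 3 → {A,D} = (E, U28) ✓
C=k: rows 4, 9 → {A,D} = (E, U52), (E, U52) ✓
C=n: rows 5, 8, 12 → {A,D} = (N, U65), (N, U65), (N, U65) ✓
C=c: row 6 → {A,D} = (F, U67) ✓
C=d: row 7 → {A,D} = (K, U96) ✓
The only C value with inconsistent RHS is C=g.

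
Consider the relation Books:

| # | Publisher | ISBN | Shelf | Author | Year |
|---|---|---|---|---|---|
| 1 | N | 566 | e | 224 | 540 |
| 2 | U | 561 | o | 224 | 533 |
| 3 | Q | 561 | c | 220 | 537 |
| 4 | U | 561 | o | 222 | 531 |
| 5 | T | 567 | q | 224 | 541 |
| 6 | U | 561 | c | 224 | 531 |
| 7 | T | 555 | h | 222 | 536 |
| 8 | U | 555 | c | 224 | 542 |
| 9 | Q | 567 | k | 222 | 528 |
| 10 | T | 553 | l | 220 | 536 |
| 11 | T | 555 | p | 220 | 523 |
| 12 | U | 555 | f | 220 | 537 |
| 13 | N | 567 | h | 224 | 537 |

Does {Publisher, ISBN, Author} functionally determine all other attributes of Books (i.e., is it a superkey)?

Rows 2 and 6 have the same {Publisher, ISBN, Author} value (Publisher=U, ISBN=561, Author=224) but are distinct tuples, so {Publisher, ISBN, Author} does not determine every attribute — not a superkey.

No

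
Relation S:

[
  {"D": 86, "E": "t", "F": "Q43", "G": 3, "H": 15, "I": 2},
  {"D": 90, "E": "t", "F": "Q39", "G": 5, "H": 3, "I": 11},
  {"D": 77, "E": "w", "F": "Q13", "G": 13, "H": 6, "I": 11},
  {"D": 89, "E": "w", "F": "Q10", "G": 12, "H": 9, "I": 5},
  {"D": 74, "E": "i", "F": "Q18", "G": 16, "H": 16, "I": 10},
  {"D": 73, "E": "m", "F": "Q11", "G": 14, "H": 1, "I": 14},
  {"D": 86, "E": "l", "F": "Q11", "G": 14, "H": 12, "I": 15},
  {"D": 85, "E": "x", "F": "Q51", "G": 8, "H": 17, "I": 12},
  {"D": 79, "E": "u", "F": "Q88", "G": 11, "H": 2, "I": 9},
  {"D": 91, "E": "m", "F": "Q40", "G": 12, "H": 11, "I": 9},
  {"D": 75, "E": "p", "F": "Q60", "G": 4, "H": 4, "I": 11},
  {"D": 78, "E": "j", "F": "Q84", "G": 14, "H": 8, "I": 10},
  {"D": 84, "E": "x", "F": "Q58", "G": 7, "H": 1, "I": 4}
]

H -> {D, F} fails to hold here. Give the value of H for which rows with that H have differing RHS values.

H=15: 1 row → {D,F} = (86, Q43) ✓
H=3: 1 row → {D,F} = (90, Q39) ✓
H=6: 1 row → {D,F} = (77, Q13) ✓
H=9: 1 row → {D,F} = (89, Q10) ✓
H=16: 1 row → {D,F} = (74, Q18) ✓
H=1: 2 rows → {D,F} takes values {(73, Q11), (84, Q58)} — violation
H=12: 1 row → {D,F} = (86, Q11) ✓
H=17: 1 row → {D,F} = (85, Q51) ✓
H=2: 1 row → {D,F} = (79, Q88) ✓
H=11: 1 row → {D,F} = (91, Q40) ✓
H=4: 1 row → {D,F} = (75, Q60) ✓
H=8: 1 row → {D,F} = (78, Q84) ✓
The only H value with inconsistent RHS is H=1.

1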